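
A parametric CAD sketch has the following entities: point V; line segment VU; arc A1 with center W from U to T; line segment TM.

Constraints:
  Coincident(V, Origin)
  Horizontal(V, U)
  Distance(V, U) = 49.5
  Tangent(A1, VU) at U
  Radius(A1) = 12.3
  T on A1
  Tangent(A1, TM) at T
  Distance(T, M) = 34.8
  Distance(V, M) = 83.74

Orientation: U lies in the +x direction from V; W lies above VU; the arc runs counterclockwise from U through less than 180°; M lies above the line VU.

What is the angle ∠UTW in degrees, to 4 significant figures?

55.32°

V is at the origin; VU is horizontal with |VU| = 49.5 and U on the +x side, so U = (49.50, 0.000). Tangency of A1 to VU means the radius WU is perpendicular to VU, so W = U + (0, 12.3) = (49.50, 12.30). Since WT ⟂ TM (tangency), |WM| = √(12.3² + 34.8²) = 36.91 regardless of where T sits on A1. So M lies on both circle(V, 83.74) and circle(W, 36.91); the above-VU intersection is M = (73.28, 40.53). T is the foot of the tangent from M: T = (61.01, 7.964).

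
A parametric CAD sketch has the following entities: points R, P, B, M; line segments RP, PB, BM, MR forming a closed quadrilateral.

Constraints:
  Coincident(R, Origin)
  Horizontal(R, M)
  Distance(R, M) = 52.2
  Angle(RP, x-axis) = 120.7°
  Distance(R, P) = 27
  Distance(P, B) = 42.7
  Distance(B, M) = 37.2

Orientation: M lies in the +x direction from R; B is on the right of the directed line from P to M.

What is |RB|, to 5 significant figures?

17.513

Checks: |PB| = 42.70 ✓; |BM| = 37.20 ✓.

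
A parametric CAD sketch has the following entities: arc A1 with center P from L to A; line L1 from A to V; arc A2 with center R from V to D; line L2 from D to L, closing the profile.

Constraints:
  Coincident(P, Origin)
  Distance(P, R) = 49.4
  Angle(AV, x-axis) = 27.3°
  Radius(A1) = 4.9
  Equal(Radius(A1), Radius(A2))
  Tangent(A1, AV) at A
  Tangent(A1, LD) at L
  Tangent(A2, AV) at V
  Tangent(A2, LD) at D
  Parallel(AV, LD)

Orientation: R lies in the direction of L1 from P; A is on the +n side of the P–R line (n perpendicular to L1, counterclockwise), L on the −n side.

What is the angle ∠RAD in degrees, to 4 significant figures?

5.556°

Tangency of A1 to both parallel lines with radius 4.9 puts A and L at P ± 4.9·n: A = (-2.247, 4.354), L = (2.247, -4.354). Equal radii place V and D the same way about R: V = R + 4.9·n = (41.65, 27.01), D = R − 4.9·n = (46.15, 18.30). Then cos ∠RAD = AR·AD / (|AR||AD|), giving 5.556°.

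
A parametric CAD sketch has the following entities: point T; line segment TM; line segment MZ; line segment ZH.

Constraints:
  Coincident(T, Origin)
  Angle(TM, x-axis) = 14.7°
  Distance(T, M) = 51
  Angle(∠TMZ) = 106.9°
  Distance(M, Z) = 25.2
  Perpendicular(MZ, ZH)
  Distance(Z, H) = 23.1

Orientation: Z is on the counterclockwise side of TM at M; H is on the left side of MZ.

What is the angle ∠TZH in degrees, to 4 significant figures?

39.36°

T is at the origin; TM runs at 14.7° with length 51.0, so M = 51.0·(cos 14.7°, sin 14.7°) = (49.33, 12.94). ∠TMZ = 106.9°, so MZ runs at 14.7° + (180° − 106.9°) = 87.80° from the x-axis; with |MZ| = 25.2, Z = M + 25.2·(cos 87.80°, sin 87.80°) = (50.30, 38.12). The perpendicularity gives ZH at right angles to MZ; with |ZH| = 23.1 on the left of MZ, H = Z + 23.1·(-0.9993, 0.03839) = (27.22, 39.01). Then cos ∠TZH = ZT·ZH / (|ZT||ZH|), giving 39.36°.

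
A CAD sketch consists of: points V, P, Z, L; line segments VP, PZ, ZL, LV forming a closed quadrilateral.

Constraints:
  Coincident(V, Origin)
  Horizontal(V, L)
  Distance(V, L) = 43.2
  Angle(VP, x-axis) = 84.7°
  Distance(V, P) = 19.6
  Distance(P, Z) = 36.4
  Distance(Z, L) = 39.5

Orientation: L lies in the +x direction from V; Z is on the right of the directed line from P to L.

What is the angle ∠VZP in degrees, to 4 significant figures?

15.23°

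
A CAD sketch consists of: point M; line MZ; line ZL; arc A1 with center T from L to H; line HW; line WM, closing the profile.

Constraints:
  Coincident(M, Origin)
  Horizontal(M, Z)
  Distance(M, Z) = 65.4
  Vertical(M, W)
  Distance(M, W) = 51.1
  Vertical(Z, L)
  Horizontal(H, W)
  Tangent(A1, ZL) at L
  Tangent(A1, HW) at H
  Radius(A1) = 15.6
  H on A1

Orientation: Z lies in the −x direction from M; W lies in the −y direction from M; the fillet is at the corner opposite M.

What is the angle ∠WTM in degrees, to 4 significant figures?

52.88°

M is at the origin; M and Z share the same y with |MZ| = 65.4 and Z on the −x side, so Z = (-65.40, 0.000). M and W share the same x with |MW| = 51.1 and W on the −y side, so W = (0.000, -51.10). The virtual corner opposite M is at (-65.40, -51.10). A1 meets ZL tangentially, so TL is at right angles to ZL and tangency of A1 to HW means the radius TH is perpendicular to HW, with radius 15.6, so the center T sits 15.6 in from both sides at T = (-49.80, -35.50). Then cos ∠WTM = TW·TM / (|TW||TM|), giving 52.88°.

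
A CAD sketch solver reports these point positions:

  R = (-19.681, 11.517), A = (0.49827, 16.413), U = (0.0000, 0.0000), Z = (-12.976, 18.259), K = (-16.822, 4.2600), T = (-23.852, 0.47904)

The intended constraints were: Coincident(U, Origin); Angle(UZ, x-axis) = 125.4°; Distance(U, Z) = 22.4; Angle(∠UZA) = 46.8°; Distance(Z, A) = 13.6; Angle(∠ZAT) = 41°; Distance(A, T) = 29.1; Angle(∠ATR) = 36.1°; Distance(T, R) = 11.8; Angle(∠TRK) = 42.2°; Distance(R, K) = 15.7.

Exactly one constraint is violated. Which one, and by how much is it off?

Distance(R, K) = 15.7 — off by 7.90.

U = (0.00, 0.00) ✓; UZ at 125.4° ✓; |UZ| = 22.40 ✓; ∠UZA = 46.80° ✓; |ZA| = 13.60 ✓; ∠ZAT = 41.00° ✓; |AT| = 29.10 ✓; ∠ATR = 36.10° ✓; |TR| = 11.80 ✓; ∠TRK = 42.20° ✓; |RK| = 7.800 ✗.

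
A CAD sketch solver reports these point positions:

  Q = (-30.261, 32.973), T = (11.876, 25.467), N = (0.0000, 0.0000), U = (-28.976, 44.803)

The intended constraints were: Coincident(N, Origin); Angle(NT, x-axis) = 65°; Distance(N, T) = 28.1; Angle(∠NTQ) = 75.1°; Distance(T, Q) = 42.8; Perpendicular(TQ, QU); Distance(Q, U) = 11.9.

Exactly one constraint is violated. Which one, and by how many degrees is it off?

Perpendicular(TQ, QU) — off by 3.90°.

N = (0.00, 0.00) ✓; NT at 65.00° ✓; |NT| = 28.10 ✓; ∠NTQ = 75.10° ✓; |TQ| = 42.80 ✓; ∠(TQ, QU) = 86.10° ✗; |QU| = 11.90 ✓.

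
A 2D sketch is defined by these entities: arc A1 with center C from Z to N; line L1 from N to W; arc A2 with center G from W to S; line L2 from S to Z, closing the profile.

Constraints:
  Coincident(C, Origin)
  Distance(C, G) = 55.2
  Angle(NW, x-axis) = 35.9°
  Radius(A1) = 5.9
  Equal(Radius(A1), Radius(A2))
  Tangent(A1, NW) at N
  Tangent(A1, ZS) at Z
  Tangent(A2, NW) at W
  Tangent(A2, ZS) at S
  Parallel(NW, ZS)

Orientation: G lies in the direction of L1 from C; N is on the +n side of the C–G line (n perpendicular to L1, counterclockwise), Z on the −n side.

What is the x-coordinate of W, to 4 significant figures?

41.25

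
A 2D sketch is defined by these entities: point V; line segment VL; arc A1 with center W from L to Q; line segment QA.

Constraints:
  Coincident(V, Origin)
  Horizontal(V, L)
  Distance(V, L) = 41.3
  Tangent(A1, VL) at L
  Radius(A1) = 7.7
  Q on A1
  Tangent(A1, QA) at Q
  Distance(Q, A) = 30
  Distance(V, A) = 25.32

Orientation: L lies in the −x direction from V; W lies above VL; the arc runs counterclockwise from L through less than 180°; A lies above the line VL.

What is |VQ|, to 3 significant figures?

36.3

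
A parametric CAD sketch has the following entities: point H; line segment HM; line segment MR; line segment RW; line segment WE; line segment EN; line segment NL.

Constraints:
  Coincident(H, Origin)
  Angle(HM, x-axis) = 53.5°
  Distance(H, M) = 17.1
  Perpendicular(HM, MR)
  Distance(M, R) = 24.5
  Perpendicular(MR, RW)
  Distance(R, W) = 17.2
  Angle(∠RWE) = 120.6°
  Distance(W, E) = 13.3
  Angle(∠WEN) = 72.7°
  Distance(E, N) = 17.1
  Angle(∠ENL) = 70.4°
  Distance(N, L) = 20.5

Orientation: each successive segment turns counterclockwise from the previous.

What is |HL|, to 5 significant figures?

30.438

H is at the origin; HM runs at 53.5° with length 17.1, so M = (10.171, 13.746). HM ⟂ MR, so MR runs at 143.50°; with |MR| = 24.5, R = (-9.5230, 28.319). MR is perpendicular to RW, so RW runs at -126.50°; with |RW| = 17.2, W = (-19.754, 14.493). ∠RWE = 120.6° gives WE at -67.100° from the x-axis; with |WE| = 13.3, E = (-14.579, 2.2410). ∠WEN = 72.7° gives EN at 40.200° from the x-axis; with |EN| = 17.1, N = (-1.5177, 13.278). ∠ENL = 70.4° gives NL at 149.80° from the x-axis; with |NL| = 20.5, L = (-19.235, 23.590). Then |HL| = |L − H| = 30.438.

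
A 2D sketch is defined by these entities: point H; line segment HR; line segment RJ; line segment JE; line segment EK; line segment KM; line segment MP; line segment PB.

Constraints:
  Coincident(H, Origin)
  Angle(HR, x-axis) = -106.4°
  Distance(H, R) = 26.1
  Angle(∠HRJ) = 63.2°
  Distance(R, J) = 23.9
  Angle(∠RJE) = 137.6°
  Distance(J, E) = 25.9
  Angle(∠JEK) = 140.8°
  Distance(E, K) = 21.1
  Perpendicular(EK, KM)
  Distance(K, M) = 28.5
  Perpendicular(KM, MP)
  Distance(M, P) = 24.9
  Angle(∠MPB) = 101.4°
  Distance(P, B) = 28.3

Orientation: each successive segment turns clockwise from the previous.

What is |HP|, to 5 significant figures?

5.9796

The perpendicularity gives KM at right angles to EK, so KM runs at -34.800°; with |KM| = 28.5, M = (8.6663, 18.207). KM ⟂ MP, so MP runs at -124.80°; with |MP| = 24.9, P = (-5.5444, -2.2395). Then |HP| = |P − H| = 5.9796.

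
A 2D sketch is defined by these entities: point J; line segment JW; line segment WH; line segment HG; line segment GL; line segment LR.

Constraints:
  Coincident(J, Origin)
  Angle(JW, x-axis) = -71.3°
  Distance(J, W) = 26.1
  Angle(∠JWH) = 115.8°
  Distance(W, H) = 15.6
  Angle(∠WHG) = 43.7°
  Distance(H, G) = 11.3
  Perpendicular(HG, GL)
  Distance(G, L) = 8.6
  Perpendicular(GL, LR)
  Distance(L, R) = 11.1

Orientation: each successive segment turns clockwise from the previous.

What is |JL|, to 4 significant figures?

25.40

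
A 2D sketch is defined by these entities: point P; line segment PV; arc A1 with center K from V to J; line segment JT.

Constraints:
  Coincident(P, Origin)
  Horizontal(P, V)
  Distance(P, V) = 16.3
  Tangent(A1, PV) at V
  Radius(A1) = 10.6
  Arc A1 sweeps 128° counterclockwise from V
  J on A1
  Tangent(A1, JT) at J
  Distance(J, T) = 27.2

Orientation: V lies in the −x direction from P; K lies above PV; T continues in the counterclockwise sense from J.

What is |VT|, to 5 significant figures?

39.463

P is at the origin; P and V share the same y with |PV| = 16.3 and V on the −x side, so V = (-16.300, 0.0000). A1 meets PV tangentially, so KV is at right angles to PV, so K = V + (0, 10.6) = (-16.300, 10.600). On A1, V sits at bearing -90° from K; a 128° counterclockwise sweep puts J at bearing 38°, so J = K + 10.6·(cos 38°, sin 38°) = (-7.9471, 17.126). A1 meets JT tangentially, so KJ is at right angles to JT, so JT runs along (−sin 38°, cos 38°); with |JT| = 27.2, T = (-24.693, 38.560). Then |VT| = |T − V| = 39.463.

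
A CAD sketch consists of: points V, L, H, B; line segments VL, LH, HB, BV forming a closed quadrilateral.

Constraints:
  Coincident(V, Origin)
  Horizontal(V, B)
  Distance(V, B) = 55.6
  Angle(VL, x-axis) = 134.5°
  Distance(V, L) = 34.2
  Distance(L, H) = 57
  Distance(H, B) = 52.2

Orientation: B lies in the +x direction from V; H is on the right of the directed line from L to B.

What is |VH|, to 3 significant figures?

24.0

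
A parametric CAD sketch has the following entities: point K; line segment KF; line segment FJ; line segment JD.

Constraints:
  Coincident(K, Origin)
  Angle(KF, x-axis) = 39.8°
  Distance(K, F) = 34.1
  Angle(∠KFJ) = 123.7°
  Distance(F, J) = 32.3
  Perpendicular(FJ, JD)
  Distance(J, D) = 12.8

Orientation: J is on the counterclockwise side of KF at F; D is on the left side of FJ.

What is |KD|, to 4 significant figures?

53.53

K is at the origin; KF runs at 39.8° with length 34.1, so F = 34.1·(cos 39.8°, sin 39.8°) = (26.20, 21.83). ∠KFJ = 123.7°, so FJ runs at 39.8° + (180° − 123.7°) = 96.10° from the x-axis; with |FJ| = 32.3, J = F + 32.3·(cos 96.10°, sin 96.10°) = (22.77, 53.94). The perpendicularity gives JD at right angles to FJ; with |JD| = 12.8 on the left of FJ, D = J + 12.8·(-0.9943, -0.1063) = (10.04, 52.58). Then |KD| = |D − K| = 53.53.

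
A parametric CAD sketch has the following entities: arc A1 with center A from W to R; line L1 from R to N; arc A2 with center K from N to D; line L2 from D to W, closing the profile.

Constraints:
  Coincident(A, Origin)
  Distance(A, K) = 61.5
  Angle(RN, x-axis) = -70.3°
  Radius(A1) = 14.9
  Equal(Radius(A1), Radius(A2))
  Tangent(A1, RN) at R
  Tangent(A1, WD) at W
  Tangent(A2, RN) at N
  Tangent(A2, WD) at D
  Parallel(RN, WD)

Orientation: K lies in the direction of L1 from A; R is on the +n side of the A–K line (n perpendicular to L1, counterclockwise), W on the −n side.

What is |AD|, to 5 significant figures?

63.279

The slot axis is L1's direction at -70.3°, so u = (cos -70.3°, sin -70.3°) = (0.33710, -0.94147) and n = (−sin -70.3°, cos -70.3°) = (0.94147, 0.33710). A is at the origin and K lies 61.5 along u from A, so K = 61.5·u = (20.731, -57.900). Tangency of A1 to both parallel lines with radius 14.9 puts R and W at A ± 14.9·n: R = (14.028, 5.0227), W = (-14.028, -5.0227). Equal radii place N and D the same way about K: N = K + 14.9·n = (34.759, -52.878), D = K − 14.9·n = (6.7034, -62.923). Then |AD| = |D − A| = 63.279.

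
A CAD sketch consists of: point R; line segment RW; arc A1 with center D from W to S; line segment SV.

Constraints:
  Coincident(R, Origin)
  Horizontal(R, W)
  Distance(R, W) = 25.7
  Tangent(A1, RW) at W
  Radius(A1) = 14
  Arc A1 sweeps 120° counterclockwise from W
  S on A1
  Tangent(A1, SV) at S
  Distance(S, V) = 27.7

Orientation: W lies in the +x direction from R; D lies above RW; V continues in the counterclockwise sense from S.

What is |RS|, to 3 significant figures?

43.3

R is at the origin; RW is horizontal with |RW| = 25.7 and W on the +x side, so W = (25.7, 0.00). Since A1 is tangent to RW there, DW ⟂ RW, so D = W + (0, 14) = (25.7, 14.0). On A1, W sits at bearing -90° from D; a 120° counterclockwise sweep puts S at bearing 30°, so S = D + 14.0·(cos 30°, sin 30°) = (37.8, 21.0). Then |RS| = |S − R| = 43.3.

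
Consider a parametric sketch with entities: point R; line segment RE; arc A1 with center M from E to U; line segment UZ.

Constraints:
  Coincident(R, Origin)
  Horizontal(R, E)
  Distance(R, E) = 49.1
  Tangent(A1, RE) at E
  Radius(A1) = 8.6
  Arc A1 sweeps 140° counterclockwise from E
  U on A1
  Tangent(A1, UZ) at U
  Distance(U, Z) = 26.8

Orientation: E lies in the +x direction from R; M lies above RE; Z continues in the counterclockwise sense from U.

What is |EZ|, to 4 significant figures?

35.72

R is at the origin; RE is horizontal with |RE| = 49.1 and E on the +x side, so E = (49.10, 0.000). The tangent condition forces ME to be normal to RE, so M = E + (0, 8.6) = (49.10, 8.600). On A1, E sits at bearing -90° from M; a 140° counterclockwise sweep puts U at bearing 50°, so U = M + 8.6·(cos 50°, sin 50°) = (54.63, 15.19). Since A1 is tangent to UZ there, MU ⟂ UZ, so UZ runs along (−sin 50°, cos 50°); with |UZ| = 26.8, Z = (34.10, 32.41). Then |EZ| = |Z − E| = 35.72.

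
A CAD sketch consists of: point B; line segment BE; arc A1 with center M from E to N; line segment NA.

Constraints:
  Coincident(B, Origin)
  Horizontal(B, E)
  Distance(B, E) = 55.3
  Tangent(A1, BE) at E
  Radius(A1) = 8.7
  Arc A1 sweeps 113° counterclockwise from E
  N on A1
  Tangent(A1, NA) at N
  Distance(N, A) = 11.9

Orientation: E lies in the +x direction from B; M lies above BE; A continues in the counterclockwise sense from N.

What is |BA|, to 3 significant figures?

63.0

B is at the origin; BE is horizontal with |BE| = 55.3 and E on the +x side, so E = (55.3, 0.00). Since A1 is tangent to BE there, ME ⟂ BE, so M = E + (0, 8.7) = (55.3, 8.70). On A1, E sits at bearing -90° from M; a 113° counterclockwise sweep puts N at bearing 23°, so N = M + 8.7·(cos 23°, sin 23°) = (63.3, 12.1). A1 meets NA tangentially, so MN is at right angles to NA, so NA runs along (−sin 23°, cos 23°); with |NA| = 11.9, A = (58.7, 23.1). Then |BA| = |A − B| = 63.0.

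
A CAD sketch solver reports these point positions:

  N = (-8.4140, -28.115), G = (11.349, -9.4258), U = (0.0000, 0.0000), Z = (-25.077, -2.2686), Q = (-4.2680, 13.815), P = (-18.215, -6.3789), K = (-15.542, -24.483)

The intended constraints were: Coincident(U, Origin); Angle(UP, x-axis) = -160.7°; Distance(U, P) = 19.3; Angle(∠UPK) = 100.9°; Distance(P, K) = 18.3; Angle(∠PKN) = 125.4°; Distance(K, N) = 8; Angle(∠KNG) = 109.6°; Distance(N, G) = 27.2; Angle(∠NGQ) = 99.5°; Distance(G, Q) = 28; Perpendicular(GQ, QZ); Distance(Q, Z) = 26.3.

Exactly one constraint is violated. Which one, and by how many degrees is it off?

Perpendicular(GQ, QZ) — off by 3.80°.

U = (0.00, 0.00) ✓; UP at -160.7° ✓; |UP| = 19.30 ✓; ∠UPK = 100.9° ✓; |PK| = 18.30 ✓; ∠PKN = 125.4° ✓; |KN| = 8.000 ✓; ∠KNG = 109.6° ✓; |NG| = 27.20 ✓; ∠NGQ = 99.50° ✓; |GQ| = 28.00 ✓; ∠(GQ, QZ) = 93.80° ✗; |QZ| = 26.30 ✓.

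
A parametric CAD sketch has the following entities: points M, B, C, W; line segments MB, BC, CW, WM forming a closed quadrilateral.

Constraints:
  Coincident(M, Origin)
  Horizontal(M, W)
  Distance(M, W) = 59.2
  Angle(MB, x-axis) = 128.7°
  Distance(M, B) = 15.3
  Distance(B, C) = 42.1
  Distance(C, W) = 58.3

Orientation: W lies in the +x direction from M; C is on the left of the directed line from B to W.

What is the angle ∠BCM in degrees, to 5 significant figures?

18.919°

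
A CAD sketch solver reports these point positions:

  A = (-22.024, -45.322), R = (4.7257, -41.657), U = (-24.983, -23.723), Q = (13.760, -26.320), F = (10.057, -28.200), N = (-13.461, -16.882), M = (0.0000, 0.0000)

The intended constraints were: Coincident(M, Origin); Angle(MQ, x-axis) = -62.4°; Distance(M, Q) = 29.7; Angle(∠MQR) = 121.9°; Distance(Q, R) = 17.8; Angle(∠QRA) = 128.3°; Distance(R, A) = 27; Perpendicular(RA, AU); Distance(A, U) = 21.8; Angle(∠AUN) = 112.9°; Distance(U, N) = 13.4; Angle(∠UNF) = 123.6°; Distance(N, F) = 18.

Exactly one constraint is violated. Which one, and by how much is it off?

Distance(N, F) = 18 — off by 8.10.

M = (0.00, 0.00) ✓; MQ at -62.40° ✓; |MQ| = 29.70 ✓; ∠MQR = 121.9° ✓; |QR| = 17.80 ✓; ∠QRA = 128.3° ✓; |RA| = 27.00 ✓; ∠(RA, AU) = 90.00° ✓; |AU| = 21.80 ✓; ∠AUN = 112.9° ✓; |UN| = 13.40 ✓; ∠UNF = 123.6° ✓; |NF| = 26.10 ✗.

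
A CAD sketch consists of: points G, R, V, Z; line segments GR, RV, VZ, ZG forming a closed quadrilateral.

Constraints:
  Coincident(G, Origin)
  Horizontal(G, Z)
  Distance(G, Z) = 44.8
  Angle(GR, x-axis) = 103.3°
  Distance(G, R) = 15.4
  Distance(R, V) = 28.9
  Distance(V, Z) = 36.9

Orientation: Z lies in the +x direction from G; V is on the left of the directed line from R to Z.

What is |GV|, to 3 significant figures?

36.2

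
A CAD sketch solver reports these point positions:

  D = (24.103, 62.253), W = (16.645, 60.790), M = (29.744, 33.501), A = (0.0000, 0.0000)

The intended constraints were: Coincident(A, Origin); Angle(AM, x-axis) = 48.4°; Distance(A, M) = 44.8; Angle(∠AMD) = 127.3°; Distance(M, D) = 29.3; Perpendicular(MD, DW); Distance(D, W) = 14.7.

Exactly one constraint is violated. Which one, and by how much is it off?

Distance(D, W) = 14.7 — off by 7.10.

A = (0.00, 0.00) ✓; AM at 48.40° ✓; |AM| = 44.80 ✓; ∠AMD = 127.3° ✓; |MD| = 29.30 ✓; ∠(MD, DW) = 90.00° ✓; |DW| = 7.600 ✗.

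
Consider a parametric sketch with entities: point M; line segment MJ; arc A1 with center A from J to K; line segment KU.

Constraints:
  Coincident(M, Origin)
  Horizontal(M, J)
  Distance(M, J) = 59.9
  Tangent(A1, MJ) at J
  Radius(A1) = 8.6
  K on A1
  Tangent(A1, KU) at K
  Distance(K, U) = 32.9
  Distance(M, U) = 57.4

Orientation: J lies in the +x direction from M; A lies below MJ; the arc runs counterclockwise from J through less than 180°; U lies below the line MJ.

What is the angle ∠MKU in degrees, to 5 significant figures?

81.754°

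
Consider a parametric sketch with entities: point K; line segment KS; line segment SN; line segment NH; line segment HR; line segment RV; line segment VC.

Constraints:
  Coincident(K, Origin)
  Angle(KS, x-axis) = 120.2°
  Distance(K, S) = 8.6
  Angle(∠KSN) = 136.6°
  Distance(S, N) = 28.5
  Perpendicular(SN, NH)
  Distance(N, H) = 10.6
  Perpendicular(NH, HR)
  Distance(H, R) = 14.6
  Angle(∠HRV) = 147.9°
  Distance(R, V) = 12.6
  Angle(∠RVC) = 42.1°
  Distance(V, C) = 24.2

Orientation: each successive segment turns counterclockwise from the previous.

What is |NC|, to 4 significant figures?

1.472

K is at the origin; KS runs at 120.2° with length 8.6, so S = (-4.326, 7.433). ∠KSN = 136.6° gives SN at 163.6° from the x-axis; with |SN| = 28.5, N = (-31.67, 15.48). SN ⟂ NH, so NH runs at -106.4°; with |NH| = 10.6, H = (-34.66, 5.311). NH is perpendicular to HR, so HR runs at -16.40°; with |HR| = 14.6, R = (-20.65, 1.189). ∠HRV = 147.9° gives RV at 15.70° from the x-axis; with |RV| = 12.6, V = (-8.523, 4.598). ∠RVC = 42.1° gives VC at 153.6° from the x-axis; with |VC| = 24.2, C = (-30.20, 15.36). Then |NC| = |C − N| = 1.472.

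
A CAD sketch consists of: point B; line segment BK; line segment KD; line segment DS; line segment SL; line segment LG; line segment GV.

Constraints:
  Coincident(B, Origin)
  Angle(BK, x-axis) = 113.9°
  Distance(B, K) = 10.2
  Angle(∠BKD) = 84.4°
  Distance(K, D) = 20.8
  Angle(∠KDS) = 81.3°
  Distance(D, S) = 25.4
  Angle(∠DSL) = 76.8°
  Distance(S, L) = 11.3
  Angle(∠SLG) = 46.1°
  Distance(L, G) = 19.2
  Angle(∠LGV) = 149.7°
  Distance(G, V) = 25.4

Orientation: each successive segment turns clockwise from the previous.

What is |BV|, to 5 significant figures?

48.567

∠SLG = 46.1° gives LG at 42.500° from the x-axis; with |LG| = 19.2, G = (22.730, 4.4930). ∠LGV = 149.7° gives GV at 12.200° from the x-axis; with |GV| = 25.4, V = (47.556, 9.8606). Then |BV| = |V − B| = 48.567.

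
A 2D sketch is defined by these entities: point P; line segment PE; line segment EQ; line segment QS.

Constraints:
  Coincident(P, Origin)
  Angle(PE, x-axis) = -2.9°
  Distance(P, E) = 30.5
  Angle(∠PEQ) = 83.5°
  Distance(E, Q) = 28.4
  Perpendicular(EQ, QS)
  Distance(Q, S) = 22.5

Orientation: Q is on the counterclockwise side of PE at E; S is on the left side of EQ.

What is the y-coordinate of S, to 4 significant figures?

25.39

P is at the origin; PE runs at -2.9° with length 30.5, so E = 30.5·(cos -2.9°, sin -2.9°) = (30.46, -1.543). ∠PEQ = 83.5°, so EQ runs at -2.9° + (180° − 83.5°) = 93.60° from the x-axis; with |EQ| = 28.4, Q = E + 28.4·(cos 93.60°, sin 93.60°) = (28.68, 26.80). EQ is perpendicular to QS; with |QS| = 22.5 on the left of EQ, S = Q + 22.5·(-0.9980, -0.06279) = (6.222, 25.39). So S.y = 25.39.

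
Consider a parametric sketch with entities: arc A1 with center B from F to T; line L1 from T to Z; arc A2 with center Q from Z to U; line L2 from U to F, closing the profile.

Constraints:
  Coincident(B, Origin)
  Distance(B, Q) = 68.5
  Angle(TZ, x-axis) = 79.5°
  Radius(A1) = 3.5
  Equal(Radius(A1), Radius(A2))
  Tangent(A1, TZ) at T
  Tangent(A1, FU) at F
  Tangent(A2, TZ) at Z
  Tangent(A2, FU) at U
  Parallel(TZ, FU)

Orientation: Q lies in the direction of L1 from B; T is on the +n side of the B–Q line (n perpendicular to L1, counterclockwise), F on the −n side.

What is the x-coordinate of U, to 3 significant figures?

15.9

The slot axis is L1's direction at 79.5°, so u = (cos 79.5°, sin 79.5°) = (0.182, 0.983) and n = (−sin 79.5°, cos 79.5°) = (-0.983, 0.182). B is at the origin and Q lies 68.5 along u from B, so Q = 68.5·u = (12.5, 67.4). Tangency of A1 to both parallel lines with radius 3.5 puts T and F at B ± 3.5·n: T = (-3.44, 0.638), F = (3.44, -0.638). Equal radii place Z and U the same way about Q: Z = Q + 3.5·n = (9.04, 68.0), U = Q − 3.5·n = (15.9, 66.7). So U.x = 15.9.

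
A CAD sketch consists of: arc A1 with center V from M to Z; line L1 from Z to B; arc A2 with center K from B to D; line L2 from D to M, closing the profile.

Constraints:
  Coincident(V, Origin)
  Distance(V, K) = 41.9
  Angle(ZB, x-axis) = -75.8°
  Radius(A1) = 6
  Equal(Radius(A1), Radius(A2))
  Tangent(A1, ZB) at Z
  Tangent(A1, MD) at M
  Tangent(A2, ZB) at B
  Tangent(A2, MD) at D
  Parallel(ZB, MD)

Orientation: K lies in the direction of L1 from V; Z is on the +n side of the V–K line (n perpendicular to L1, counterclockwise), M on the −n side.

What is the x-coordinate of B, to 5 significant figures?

16.095

Tangency of A1 to both parallel lines with radius 6.0 puts Z and M at V ± 6.0·n: Z = (5.8167, 1.4718), M = (-5.8167, -1.4718). Equal radii place B and D the same way about K: B = K + 6.0·n = (16.095, -39.148), D = K − 6.0·n = (4.4617, -42.092). So B.x = 16.095.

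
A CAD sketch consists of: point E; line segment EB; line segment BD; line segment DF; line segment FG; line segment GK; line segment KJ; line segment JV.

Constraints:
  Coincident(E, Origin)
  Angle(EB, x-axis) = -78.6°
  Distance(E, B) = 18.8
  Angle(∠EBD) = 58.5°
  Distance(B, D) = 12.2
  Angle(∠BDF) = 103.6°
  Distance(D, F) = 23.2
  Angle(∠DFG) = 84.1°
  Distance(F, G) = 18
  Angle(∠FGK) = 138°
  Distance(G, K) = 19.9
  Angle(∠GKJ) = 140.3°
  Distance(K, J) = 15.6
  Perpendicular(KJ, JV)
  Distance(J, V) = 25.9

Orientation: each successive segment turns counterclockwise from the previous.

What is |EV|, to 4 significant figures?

25.11

E is at the origin; EB runs at -78.6° with length 18.8, so B = (3.716, -18.43). ∠EBD = 58.5° gives BD at 42.90° from the x-axis; with |BD| = 12.2, D = (12.65, -10.12). ∠BDF = 103.6° gives DF at 119.3° from the x-axis; with |DF| = 23.2, F = (1.299, 10.11). ∠DFG = 84.1° gives FG at -144.8° from the x-axis; with |FG| = 18.0, G = (-13.41, -0.2681). ∠FGK = 138.0° gives GK at -102.8° from the x-axis; with |GK| = 19.9, K = (-17.82, -19.67). ∠GKJ = 140.3° gives KJ at -63.10° from the x-axis; with |KJ| = 15.6, J = (-10.76, -33.59). KJ ⟂ JV, so JV runs at 26.90°; with |JV| = 25.9, V = (12.34, -21.87). Then |EV| = |V − E| = 25.11.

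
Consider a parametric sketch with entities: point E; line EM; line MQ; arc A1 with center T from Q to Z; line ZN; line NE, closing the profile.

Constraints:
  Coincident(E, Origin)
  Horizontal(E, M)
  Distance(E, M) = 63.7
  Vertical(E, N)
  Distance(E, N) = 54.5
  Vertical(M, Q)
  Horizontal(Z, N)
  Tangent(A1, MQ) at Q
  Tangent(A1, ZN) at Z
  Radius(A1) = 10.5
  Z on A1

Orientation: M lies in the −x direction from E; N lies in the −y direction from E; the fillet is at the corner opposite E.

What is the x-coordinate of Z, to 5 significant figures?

-53.200

The virtual corner opposite E is at (-63.700, -54.500). Since A1 is tangent to MQ there, TQ ⟂ MQ and the tangent condition forces TZ to be normal to ZN, with radius 10.5, so the center T sits 10.5 in from both sides at T = (-53.200, -44.000). That places the tangent points at Q = (-63.700, -44.000) on MQ and Z = (-53.200, -54.500) on ZN. So Z.x = -53.200.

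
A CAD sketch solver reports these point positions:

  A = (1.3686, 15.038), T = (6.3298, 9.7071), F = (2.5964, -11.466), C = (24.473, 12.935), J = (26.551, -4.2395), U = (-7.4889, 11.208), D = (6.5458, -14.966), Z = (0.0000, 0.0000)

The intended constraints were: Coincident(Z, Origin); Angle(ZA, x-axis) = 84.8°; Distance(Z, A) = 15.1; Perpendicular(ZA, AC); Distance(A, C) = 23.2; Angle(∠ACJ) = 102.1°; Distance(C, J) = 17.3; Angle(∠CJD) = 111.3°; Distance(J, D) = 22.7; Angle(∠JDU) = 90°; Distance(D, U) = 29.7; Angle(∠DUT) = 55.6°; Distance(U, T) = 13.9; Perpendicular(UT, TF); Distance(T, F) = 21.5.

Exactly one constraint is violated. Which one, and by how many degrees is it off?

Perpendicular(UT, TF) — off by 3.80°.

Z = (0.00, 0.00) ✓; ZA at 84.80° ✓; |ZA| = 15.10 ✓; ∠(ZA, AC) = 90.00° ✓; |AC| = 23.20 ✓; ∠ACJ = 102.1° ✓; |CJ| = 17.30 ✓; ∠CJD = 111.3° ✓; |JD| = 22.70 ✓; ∠JDU = 90.00° ✓; |DU| = 29.70 ✓; ∠DUT = 55.60° ✓; |UT| = 13.90 ✓; ∠(UT, TF) = 93.80° ✗; |TF| = 21.50 ✓.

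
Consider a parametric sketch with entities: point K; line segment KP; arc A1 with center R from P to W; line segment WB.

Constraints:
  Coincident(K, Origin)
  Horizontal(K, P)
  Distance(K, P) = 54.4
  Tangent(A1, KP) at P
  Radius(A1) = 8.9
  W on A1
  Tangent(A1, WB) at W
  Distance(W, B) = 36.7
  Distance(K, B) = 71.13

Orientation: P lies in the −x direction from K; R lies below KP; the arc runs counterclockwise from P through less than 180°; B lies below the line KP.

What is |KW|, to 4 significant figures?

63.99

K is at the origin; KP is horizontal with |KP| = 54.4 and P on the −x side, so P = (-54.40, 0.000). A1 meets KP tangentially, so RP is at right angles to KP, so R = P + (0, -8.9) = (-54.40, -8.900). Since RW ⟂ WB (tangency), |RB| = √(8.9² + 36.7²) = 37.76 regardless of where W sits on A1. So B lies on both circle(K, 71.13) and circle(R, 37.76); the below-KP intersection is B = (-53.69, -46.66). W is the foot of the tangent from B: W = (-63.01, -11.16).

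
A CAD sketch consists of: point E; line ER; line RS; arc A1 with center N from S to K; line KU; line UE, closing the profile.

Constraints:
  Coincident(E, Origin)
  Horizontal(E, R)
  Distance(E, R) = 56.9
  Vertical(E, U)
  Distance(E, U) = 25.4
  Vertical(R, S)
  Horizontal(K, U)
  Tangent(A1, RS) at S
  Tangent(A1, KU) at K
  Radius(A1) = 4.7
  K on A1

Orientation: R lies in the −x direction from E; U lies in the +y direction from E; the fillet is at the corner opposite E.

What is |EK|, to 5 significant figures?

58.052

The virtual corner opposite E is at (-56.900, 25.400). Tangency of A1 to RS means the radius NS is perpendicular to RS and A1 meets KU tangentially, so NK is at right angles to KU, with radius 4.7, so the center N sits 4.7 in from both sides at N = (-52.200, 20.700). That places the tangent points at S = (-56.900, 20.700) on RS and K = (-52.200, 25.400) on KU. Then |EK| = |K − E| = 58.052.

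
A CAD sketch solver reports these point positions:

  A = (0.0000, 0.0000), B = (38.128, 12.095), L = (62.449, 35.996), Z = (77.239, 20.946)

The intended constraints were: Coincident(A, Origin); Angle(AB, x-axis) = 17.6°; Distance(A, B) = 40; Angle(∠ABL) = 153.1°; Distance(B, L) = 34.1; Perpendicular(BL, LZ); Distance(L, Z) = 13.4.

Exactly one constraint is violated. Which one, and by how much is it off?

Distance(L, Z) = 13.4 — off by 7.70.

A = (0.00, 0.00) ✓; AB at 17.60° ✓; |AB| = 40.00 ✓; ∠ABL = 153.1° ✓; |BL| = 34.10 ✓; ∠(BL, LZ) = 90.00° ✓; |LZ| = 21.10 ✗.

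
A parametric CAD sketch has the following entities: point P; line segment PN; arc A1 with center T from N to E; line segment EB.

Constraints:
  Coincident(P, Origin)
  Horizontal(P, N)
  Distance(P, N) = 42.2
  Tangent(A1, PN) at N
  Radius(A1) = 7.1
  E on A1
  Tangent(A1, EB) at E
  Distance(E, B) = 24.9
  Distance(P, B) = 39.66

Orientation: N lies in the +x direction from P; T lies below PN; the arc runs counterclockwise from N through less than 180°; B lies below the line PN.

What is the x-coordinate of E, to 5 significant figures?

35.464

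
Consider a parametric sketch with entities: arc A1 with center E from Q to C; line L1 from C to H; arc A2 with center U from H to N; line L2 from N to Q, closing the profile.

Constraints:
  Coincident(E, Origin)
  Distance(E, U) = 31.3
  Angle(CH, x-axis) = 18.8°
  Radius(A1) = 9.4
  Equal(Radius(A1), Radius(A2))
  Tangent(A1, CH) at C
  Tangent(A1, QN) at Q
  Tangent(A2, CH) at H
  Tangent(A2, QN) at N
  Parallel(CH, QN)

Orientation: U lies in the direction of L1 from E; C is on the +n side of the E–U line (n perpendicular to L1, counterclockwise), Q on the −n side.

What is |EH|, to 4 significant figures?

32.68

Tangency of A1 to both parallel lines with radius 9.4 puts C and Q at E ± 9.4·n: C = (-3.029, 8.899), Q = (3.029, -8.899). Equal radii place H and N the same way about U: H = U + 9.4·n = (26.60, 18.99), N = U − 9.4·n = (32.66, 1.188). Then |EH| = |H − E| = 32.68.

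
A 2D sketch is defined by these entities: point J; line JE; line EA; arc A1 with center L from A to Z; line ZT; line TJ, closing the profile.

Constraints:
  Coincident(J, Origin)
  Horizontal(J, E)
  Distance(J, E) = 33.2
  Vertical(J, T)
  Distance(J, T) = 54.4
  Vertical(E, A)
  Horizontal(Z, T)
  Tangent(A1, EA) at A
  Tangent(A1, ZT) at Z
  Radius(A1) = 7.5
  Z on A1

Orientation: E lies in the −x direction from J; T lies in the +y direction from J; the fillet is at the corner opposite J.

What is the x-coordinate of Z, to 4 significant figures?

-25.70

J is at the origin; JE is horizontal with |JE| = 33.2 and E on the −x side, so E = (-33.20, 0.000). J and T share the same x with |JT| = 54.4 and T on the +y side, so T = (0.000, 54.40). The virtual corner opposite J is at (-33.20, 54.40). A1 meets EA tangentially, so LA is at right angles to EA and since A1 is tangent to ZT there, LZ ⟂ ZT, with radius 7.5, so the center L sits 7.5 in from both sides at L = (-25.70, 46.90). That places the tangent points at A = (-33.20, 46.90) on EA and Z = (-25.70, 54.40) on ZT. So Z.x = -25.70.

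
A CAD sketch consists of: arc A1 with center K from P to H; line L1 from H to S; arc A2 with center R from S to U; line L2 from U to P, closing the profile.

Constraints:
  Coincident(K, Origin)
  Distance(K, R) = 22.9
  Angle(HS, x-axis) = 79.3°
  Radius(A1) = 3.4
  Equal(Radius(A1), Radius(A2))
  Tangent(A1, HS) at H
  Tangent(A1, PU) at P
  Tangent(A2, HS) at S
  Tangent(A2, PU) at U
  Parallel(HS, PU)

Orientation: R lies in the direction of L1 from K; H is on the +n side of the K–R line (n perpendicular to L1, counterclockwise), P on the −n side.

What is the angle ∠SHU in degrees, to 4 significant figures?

16.54°

Tangency of A1 to both parallel lines with radius 3.4 puts H and P at K ± 3.4·n: H = (-3.341, 0.6313), P = (3.341, -0.6313). Equal radii place S and U the same way about R: S = R + 3.4·n = (0.9109, 23.13), U = R − 3.4·n = (7.593, 21.87). Then cos ∠SHU = HS·HU / (|HS||HU|), giving 16.54°.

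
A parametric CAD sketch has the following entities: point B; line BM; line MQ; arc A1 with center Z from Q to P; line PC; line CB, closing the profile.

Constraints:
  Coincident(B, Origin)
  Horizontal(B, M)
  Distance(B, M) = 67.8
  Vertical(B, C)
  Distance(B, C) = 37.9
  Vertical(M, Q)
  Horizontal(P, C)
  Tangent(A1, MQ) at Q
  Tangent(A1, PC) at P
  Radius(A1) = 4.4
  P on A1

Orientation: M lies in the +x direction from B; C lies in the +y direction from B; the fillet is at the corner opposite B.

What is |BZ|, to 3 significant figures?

71.7

BC is vertical with |BC| = 37.9 and C on the +y side, so C = (0.00, 37.9). The virtual corner opposite B is at (67.8, 37.9). Since A1 is tangent to MQ there, ZQ ⟂ MQ and tangency of A1 to PC means the radius ZP is perpendicular to PC, with radius 4.4, so the center Z sits 4.4 in from both sides at Z = (63.4, 33.5). Then |BZ| = |Z − B| = 71.7.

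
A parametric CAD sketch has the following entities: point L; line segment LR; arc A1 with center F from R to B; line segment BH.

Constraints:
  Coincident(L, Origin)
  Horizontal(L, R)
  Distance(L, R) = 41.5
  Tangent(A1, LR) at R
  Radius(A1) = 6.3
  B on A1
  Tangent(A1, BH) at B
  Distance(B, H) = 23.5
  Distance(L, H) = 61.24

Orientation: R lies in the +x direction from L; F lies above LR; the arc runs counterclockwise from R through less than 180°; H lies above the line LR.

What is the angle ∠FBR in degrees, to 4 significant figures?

54.75°

Checks: L.y = 0.00, R.y = 0.00 ✓; |FB| = 6.300 ✓; ∠(FB, BH) = 90.00° ✓; |BH| = 23.50 ✓; |LH| = 61.24 ✓.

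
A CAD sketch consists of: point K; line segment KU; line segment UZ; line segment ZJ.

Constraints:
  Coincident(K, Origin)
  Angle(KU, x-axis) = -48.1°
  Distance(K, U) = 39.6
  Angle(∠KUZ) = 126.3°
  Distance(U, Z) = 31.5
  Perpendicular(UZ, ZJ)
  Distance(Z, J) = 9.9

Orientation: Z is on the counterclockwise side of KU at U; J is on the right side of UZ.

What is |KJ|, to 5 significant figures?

69.046

K is at the origin; KU runs at -48.1° with length 39.6, so U = 39.6·(cos -48.1°, sin -48.1°) = (26.446, -29.475). ∠KUZ = 126.3°, so UZ runs at -48.1° + (180° − 126.3°) = 5.6000° from the x-axis; with |UZ| = 31.5, Z = U + 31.5·(cos 5.6000°, sin 5.6000°) = (57.796, -26.401). UZ is perpendicular to ZJ; with |ZJ| = 9.9 on the right of UZ, J = Z + 9.9·(0.097583, -0.99523) = (58.762, -36.254). Then |KJ| = |J − K| = 69.046.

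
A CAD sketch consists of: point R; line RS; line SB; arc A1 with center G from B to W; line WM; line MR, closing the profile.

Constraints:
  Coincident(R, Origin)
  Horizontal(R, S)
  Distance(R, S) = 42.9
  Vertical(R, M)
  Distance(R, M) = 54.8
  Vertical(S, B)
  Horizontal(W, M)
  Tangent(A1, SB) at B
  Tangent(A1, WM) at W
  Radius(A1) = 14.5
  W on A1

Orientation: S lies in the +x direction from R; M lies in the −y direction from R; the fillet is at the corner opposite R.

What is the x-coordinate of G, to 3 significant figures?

28.4

R is at the origin; R and S share the same y with |RS| = 42.9 and S on the +x side, so S = (42.9, 0.00). RM is vertical with |RM| = 54.8 and M on the −y side, so M = (0.00, -54.8). The virtual corner opposite R is at (42.9, -54.8). Since A1 is tangent to SB there, GB ⟂ SB and since A1 is tangent to WM there, GW ⟂ WM, with radius 14.5, so the center G sits 14.5 in from both sides at G = (28.4, -40.3). So G.x = 28.4.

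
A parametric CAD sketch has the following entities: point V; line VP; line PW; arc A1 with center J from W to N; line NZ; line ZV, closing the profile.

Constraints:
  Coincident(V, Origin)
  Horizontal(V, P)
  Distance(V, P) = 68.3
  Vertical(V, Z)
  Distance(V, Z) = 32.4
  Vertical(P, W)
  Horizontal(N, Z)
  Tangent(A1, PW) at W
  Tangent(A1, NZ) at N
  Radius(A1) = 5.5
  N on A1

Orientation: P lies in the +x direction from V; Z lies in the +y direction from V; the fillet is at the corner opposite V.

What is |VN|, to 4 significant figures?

70.67

The virtual corner opposite V is at (68.30, 32.40). Since A1 is tangent to PW there, JW ⟂ PW and the tangent condition forces JN to be normal to NZ, with radius 5.5, so the center J sits 5.5 in from both sides at J = (62.80, 26.90). That places the tangent points at W = (68.30, 26.90) on PW and N = (62.80, 32.40) on NZ. Then |VN| = |N − V| = 70.67.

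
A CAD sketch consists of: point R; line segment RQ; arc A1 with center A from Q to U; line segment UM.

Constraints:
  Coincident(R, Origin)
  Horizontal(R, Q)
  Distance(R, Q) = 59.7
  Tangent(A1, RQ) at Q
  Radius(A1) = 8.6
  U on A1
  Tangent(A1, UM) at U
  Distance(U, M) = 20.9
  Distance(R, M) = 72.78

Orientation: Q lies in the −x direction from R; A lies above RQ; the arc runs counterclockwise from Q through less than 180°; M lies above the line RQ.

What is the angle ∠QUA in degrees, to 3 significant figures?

25.5°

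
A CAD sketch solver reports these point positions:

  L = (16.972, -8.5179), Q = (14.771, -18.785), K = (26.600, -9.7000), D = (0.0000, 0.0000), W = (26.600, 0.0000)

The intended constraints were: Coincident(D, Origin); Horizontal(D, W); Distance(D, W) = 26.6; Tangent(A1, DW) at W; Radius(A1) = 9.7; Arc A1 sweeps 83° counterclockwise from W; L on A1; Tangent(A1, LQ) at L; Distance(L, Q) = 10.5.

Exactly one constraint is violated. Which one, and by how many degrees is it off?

Tangent(A1, LQ) at L — off by 5.10°.

D = (0.00, 0.00) ✓; D.y = 0.00, W.y = 0.00 ✓; |DW| = 26.60 ✓; ∠(KW, WD) = 90.00° ✓; |KW| = 9.700 ✓; bearing(K→L) − bearing(K→W) = 83.00° ✓; |KL| = 9.700 ✓; ∠(KL, LQ) = 95.10° ✗; |LQ| = 10.50 ✓.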